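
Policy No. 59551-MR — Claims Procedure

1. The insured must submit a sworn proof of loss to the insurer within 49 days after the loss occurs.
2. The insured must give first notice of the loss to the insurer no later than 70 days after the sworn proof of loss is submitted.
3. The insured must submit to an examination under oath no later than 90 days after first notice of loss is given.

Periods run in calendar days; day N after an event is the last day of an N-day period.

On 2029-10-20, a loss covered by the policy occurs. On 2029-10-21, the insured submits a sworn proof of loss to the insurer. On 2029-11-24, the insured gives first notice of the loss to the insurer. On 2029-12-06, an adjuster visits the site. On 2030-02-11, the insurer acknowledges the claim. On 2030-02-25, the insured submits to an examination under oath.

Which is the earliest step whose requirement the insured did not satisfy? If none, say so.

Step 3

Step 1 — counting 49 days from 2029-10-20 (when the loss occurs) gives a deadline of 2029-12-08; 2029-10-21 is within that limit.
Step 2 — counting 70 days from 2029-10-21 (when the sworn proof of loss is submitted) gives a deadline of 2029-12-30; 2029-11-24 is within that limit.
Step 3 — counting 90 days from 2029-11-24 (when first notice of loss is given) gives a deadline of 2030-02-22; done 2030-02-25 — 3 days late.
The analysis stops there.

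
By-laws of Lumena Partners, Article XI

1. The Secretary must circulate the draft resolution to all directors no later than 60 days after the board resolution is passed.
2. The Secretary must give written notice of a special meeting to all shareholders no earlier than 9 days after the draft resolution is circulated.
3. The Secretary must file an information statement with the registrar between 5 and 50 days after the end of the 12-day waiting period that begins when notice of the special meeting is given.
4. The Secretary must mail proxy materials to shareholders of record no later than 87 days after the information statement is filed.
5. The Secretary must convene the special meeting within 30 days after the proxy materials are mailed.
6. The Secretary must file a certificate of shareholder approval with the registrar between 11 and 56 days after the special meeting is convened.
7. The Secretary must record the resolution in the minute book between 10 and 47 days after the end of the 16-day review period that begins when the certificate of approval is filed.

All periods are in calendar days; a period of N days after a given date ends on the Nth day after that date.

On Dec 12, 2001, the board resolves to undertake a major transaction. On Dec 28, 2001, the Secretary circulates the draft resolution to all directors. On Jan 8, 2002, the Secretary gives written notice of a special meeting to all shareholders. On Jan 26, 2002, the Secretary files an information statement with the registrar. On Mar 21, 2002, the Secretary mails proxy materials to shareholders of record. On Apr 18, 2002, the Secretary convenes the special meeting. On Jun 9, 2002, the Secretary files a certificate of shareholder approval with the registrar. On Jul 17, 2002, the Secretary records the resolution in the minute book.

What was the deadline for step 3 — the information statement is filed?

Notice of the special meeting is given on Jan 8, 2002; the 12-day waiting period therefore ends Jan 20, 2002, and step 3 runs from that date. The window is 5–50 days after Jan 20, 2002; it closes on Mar 11, 2002.

Mar 11, 2002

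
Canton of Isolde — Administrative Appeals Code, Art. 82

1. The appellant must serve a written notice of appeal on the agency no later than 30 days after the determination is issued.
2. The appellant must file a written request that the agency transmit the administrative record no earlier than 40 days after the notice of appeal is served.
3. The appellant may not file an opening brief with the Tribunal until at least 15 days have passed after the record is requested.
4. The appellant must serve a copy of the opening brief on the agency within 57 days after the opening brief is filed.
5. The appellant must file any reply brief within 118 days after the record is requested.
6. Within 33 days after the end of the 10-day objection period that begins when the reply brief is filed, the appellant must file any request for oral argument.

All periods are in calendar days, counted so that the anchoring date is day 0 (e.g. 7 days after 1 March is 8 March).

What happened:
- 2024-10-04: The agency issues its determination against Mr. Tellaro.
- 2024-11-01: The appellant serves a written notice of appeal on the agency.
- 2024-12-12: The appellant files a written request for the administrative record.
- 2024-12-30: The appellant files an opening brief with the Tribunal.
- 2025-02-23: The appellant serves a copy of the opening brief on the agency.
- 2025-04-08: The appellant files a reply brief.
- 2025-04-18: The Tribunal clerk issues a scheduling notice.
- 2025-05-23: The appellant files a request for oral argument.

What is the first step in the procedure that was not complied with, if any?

Step 1 — counting 30 days from 2024-10-04 (when the determination is issued) gives a deadline of 2024-11-03; done 2024-11-01 — timely.
Step 2 — must wait 40 days from 2024-11-01 (when the notice of appeal is served), so not before 2024-12-11; 2024-12-12 is on or after that date.
Step 3 — must wait 15 days from 2024-12-12 (when the record is requested), so not before 2024-12-27; done 2024-12-30, after the minimum wait.
Step 4 — counting 57 days from 2024-12-30 (when the opening brief is filed) gives a deadline of 2025-02-25; 2025-02-23 is within that limit.
Step 5 — counting 118 days from 2024-12-12 (when the record is requested) gives a deadline of 2025-04-09; done 2025-04-08 — timely.
Step 6 — counting 33 days from 2025-04-18 (end of the 10-day objection period, which began when the reply brief is filed on 2025-04-08) gives a deadline of 2025-05-21; done 2025-05-23 — 2 days late.
No need to go further; step 6 was not satisfied.

Step 6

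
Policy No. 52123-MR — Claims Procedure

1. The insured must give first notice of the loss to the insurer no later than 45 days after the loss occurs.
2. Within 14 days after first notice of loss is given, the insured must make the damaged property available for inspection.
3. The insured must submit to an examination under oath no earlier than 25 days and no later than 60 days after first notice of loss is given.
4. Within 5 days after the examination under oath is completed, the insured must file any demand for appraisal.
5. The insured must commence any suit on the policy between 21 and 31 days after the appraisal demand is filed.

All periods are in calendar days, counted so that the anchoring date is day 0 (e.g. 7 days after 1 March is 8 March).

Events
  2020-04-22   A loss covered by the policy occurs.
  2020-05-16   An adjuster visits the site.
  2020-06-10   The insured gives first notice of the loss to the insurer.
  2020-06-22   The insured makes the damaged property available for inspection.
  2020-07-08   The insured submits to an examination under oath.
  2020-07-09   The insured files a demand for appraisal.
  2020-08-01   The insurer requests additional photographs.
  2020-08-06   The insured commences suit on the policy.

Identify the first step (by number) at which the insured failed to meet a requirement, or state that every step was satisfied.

Step 1

Step 1 — counting 45 days from 2020-04-22 (when the loss occurs) gives a deadline of 2020-06-06; 2020-06-10 misses that deadline by 4 days.
The procedure was therefore not followed at step 1.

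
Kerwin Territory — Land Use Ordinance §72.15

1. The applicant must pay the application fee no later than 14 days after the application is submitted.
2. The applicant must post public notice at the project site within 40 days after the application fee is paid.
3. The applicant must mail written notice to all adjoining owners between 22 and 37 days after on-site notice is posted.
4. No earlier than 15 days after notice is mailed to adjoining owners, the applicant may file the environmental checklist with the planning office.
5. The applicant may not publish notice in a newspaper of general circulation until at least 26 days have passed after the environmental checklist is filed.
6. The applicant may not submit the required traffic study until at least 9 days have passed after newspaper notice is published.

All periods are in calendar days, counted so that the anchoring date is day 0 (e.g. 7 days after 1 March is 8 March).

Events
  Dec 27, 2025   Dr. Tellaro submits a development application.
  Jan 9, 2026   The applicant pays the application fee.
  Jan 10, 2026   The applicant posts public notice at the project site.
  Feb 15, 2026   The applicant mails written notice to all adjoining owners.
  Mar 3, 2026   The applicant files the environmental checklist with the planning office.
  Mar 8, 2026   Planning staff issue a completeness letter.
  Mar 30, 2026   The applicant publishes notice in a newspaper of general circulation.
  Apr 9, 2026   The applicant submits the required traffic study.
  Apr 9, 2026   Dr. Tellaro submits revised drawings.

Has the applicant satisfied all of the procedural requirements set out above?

Step 1: 14 days after Dec 27, 2025 (when the application is submitted) is Jan 10, 2026; done Jan 9, 2026 — timely.
Step 2: 40 days after Jan 9, 2026 (when the application fee is paid) is Feb 18, 2026; completed Jan 10, 2026, before the deadline.
Step 3: the window is 22–37 days after Jan 10, 2026 (when on-site notice is posted), so Feb 1, 2026 through Feb 16, 2026; done Feb 15, 2026 — within the window.
Step 4: the earliest permitted date is 15 days after Feb 15, 2026 (when notice is mailed to adjoining owners), i.e. Mar 2, 2026; done Mar 3, 2026, after the minimum wait.
Step 5: the earliest permitted date is 26 days after Mar 3, 2026 (when the environmental checklist is filed), i.e. Mar 29, 2026; done Mar 30, 2026, after the minimum wait.
Step 6: the earliest permitted date is 9 days after Mar 30, 2026 (when newspaper notice is published), i.e. Apr 8, 2026; Apr 9, 2026 is on or after that date.

Yes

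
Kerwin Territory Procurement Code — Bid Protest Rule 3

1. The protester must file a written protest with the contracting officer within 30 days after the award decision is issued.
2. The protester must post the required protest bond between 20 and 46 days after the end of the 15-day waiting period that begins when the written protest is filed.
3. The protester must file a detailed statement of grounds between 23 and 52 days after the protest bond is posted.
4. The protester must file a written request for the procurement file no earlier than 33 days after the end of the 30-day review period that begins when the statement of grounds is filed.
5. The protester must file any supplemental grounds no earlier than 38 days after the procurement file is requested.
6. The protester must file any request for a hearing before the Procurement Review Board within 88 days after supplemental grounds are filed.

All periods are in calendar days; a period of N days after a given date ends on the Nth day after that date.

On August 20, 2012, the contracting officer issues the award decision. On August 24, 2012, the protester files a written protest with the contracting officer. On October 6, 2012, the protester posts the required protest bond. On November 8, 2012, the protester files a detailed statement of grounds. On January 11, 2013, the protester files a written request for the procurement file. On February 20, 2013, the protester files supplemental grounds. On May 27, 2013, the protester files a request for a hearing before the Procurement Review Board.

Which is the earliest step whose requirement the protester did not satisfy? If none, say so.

Step 6

(1) due by August 20, 2012 + 30 days = September 19, 2012; done August 24, 2012 — timely.
(2) the permitted window runs from September 8, 2012 + 20 = September 28, 2012 to September 8, 2012 + 46 = October 24, 2012; done October 6, 2012 — within the window.
(3) the permitted window runs from October 6, 2012 + 23 = October 29, 2012 to October 6, 2012 + 52 = November 27, 2012; done November 8, 2012, which is between those dates.
(4) permitted from December 8, 2012 + 33 days = January 10, 2013 onward; January 11, 2013 is on or after that date.
(5) permitted from January 11, 2013 + 38 days = February 18, 2013 onward; done February 20, 2013 — permitted.
(6) due by February 20, 2013 + 88 days = May 19, 2013; done May 27, 2013 — 8 days late.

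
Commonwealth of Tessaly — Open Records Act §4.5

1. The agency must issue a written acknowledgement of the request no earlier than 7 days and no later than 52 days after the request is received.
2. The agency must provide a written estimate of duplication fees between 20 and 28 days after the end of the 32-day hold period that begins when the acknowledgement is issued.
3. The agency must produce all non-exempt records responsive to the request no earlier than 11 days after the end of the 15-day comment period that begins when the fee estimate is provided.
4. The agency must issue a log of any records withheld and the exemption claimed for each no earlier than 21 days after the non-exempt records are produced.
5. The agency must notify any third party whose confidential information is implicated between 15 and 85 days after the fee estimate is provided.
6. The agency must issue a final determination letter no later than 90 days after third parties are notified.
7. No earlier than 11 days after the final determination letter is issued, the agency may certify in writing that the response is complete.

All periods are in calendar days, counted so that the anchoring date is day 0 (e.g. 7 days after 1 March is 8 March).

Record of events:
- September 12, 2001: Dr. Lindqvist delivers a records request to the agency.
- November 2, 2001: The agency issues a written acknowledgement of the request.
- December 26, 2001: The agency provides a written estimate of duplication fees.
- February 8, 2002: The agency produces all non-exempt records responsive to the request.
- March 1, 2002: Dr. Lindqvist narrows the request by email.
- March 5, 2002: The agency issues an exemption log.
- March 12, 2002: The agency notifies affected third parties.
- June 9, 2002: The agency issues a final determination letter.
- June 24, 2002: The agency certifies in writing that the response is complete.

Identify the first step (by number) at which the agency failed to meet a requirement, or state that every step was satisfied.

(1) the permitted window runs from September 12, 2001 + 7 = September 19, 2001 to September 12, 2001 + 52 = November 3, 2001; done November 2, 2001, which is between those dates.
(2) the permitted window runs from December 4, 2001 + 20 = December 24, 2001 to December 4, 2001 + 28 = January 1, 2002; done December 26, 2001, which is between those dates.
(3) permitted from January 10, 2002 + 11 days = January 21, 2002 onward; February 8, 2002 is on or after that date.
(4) permitted from February 8, 2002 + 21 days = March 1, 2002 onward; done March 5, 2002, after the minimum wait.
(5) the permitted window runs from December 26, 2001 + 15 = January 10, 2002 to December 26, 2001 + 85 = March 21, 2002; done March 12, 2002 — within the window.
(6) due by March 12, 2002 + 90 days = June 10, 2002; done June 9, 2002 — timely.
(7) permitted from June 9, 2002 + 11 days = June 20, 2002 onward; done June 24, 2002, after the minimum wait.

None — every step was satisfied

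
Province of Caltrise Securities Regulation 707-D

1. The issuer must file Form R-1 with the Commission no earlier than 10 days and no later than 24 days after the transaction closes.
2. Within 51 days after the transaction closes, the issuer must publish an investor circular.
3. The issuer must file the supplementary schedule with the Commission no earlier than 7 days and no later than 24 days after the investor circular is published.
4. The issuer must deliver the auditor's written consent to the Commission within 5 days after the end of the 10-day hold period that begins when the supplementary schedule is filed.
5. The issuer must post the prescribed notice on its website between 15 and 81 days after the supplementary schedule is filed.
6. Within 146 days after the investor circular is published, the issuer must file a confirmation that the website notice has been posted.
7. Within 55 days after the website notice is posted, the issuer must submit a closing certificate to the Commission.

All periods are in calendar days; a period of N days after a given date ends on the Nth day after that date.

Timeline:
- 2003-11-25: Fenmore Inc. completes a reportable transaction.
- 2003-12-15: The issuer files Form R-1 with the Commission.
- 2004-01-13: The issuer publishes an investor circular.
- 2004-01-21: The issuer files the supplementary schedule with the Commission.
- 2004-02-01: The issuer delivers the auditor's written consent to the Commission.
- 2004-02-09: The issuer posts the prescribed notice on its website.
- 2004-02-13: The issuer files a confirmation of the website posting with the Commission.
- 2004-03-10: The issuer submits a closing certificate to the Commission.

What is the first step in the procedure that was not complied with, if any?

Step 1 — 10 and 24 days from 2003-11-25 (when the transaction closes) are 2003-12-05 and 2003-12-19 respectively; done 2003-12-15, which is between those dates.
Step 2 — counting 51 days from 2003-11-25 (when the transaction closes) gives a deadline of 2004-01-15; completed 2004-01-13, before the deadline.
Step 3 — 7 and 24 days from 2004-01-13 (when the investor circular is published) are 2004-01-20 and 2004-02-06 respectively; done 2004-01-21, which is between those dates.
Step 4 — counting 5 days from 2004-01-31 (end of the 10-day hold period, which began when the supplementary schedule is filed on 2004-01-21) gives a deadline of 2004-02-05; 2004-02-01 is within that limit.
Step 5 — 15 and 81 days from 2004-01-21 (when the supplementary schedule is filed) are 2004-02-05 and 2004-04-11 respectively; done 2004-02-09, which is between those dates.
Step 6 — counting 146 days from 2004-01-13 (when the investor circular is published) gives a deadline of 2004-06-07; 2004-02-13 is within that limit.
Step 7 — counting 55 days from 2004-02-09 (when the website notice is posted) gives a deadline of 2004-04-04; done 2004-03-10 — timely.

None — every step was satisfied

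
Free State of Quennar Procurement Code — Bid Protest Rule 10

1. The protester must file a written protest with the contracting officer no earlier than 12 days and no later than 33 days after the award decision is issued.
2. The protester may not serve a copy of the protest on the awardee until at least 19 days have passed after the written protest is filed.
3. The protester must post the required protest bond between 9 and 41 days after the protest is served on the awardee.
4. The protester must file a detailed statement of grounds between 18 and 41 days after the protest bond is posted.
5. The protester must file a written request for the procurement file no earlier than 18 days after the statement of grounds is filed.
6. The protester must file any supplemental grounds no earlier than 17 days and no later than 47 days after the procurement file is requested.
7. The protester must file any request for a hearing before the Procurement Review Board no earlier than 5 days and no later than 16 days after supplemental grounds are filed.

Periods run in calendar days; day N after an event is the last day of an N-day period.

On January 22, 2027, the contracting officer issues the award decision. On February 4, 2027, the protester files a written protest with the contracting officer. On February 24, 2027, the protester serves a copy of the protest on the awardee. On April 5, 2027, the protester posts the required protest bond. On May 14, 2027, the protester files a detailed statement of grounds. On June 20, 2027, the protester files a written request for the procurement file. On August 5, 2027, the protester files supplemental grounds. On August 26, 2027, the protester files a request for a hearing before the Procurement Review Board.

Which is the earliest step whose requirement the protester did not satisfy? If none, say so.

Step 1: the window is 12–33 days after January 22, 2027 (when the award decision is issued), so February 3, 2027 through February 24, 2027; done February 4, 2027, which is between those dates.
Step 2: the earliest permitted date is 19 days after February 4, 2027 (when the written protest is filed), i.e. February 23, 2027; done February 24, 2027, after the minimum wait.
Step 3: the window is 9–41 days after February 24, 2027 (when the protest is served on the awardee), so March 5, 2027 through April 6, 2027; done April 5, 2027 — within the window.
Step 4: the window is 18–41 days after April 5, 2027 (when the protest bond is posted), so April 23, 2027 through May 16, 2027; done May 14, 2027 — within the window.
Step 5: the earliest permitted date is 18 days after May 14, 2027 (when the statement of grounds is filed), i.e. June 1, 2027; done June 20, 2027, after the minimum wait.
Step 6: the window is 17–47 days after June 20, 2027 (when the procurement file is requested), so July 7, 2027 through August 6, 2027; August 5, 2027 falls inside that range.
Step 7: the window is 5–16 days after August 5, 2027 (when supplemental grounds are filed), so August 10, 2027 through August 21, 2027; August 26, 2027 is 5 days past the end of the window.
Later steps need not be reached.

Step 7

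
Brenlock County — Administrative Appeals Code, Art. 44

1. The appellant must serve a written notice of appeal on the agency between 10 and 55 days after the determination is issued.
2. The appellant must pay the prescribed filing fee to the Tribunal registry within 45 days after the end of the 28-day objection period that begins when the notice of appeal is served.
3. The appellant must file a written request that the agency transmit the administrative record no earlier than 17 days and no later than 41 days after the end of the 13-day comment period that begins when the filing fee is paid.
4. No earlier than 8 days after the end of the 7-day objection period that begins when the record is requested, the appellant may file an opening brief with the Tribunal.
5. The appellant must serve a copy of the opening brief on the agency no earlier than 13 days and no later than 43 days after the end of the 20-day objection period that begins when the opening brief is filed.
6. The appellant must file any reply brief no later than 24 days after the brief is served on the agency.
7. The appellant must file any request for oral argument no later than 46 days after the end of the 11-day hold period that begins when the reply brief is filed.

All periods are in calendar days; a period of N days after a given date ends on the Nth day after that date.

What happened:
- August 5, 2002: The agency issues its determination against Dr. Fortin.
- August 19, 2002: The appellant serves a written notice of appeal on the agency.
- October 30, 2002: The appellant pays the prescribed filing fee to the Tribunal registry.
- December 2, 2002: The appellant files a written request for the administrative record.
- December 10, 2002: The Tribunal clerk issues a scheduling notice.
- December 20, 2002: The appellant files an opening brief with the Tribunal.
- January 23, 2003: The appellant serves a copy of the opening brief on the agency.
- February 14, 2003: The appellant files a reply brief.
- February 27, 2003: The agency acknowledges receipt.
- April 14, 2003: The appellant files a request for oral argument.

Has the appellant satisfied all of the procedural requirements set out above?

Step 1 — 10 and 55 days from August 5, 2002 (when the determination is issued) are August 15, 2002 and September 29, 2002 respectively; August 19, 2002 falls inside that range.
Step 2 — counting 45 days from September 16, 2002 (end of the 28-day objection period, which began when the notice of appeal is served on August 19, 2002) gives a deadline of October 31, 2002; October 30, 2002 is within that limit.
Step 3 — 17 and 41 days from November 12, 2002 (end of the 13-day comment period, which began when the filing fee is paid on October 30, 2002) are November 29, 2002 and December 23, 2002 respectively; done December 2, 2002, which is between those dates.
Step 4 — must wait 8 days from December 9, 2002 (end of the 7-day objection period, which began when the record is requested on December 2, 2002), so not before December 17, 2002; December 20, 2002 is on or after that date.
Step 5 — 13 and 43 days from January 9, 2003 (end of the 20-day objection period, which began when the opening brief is filed on December 20, 2002) are January 22, 2003 and February 21, 2003 respectively; done January 23, 2003, which is between those dates.
Step 6 — counting 24 days from January 23, 2003 (when the brief is served on the agency) gives a deadline of February 16, 2003; done February 14, 2003 — timely.
Step 7 — counting 46 days from February 25, 2003 (end of the 11-day hold period, which began when the reply brief is filed on February 14, 2003) gives a deadline of April 12, 2003; not done until April 14, 2003, 2 days after the deadline.

No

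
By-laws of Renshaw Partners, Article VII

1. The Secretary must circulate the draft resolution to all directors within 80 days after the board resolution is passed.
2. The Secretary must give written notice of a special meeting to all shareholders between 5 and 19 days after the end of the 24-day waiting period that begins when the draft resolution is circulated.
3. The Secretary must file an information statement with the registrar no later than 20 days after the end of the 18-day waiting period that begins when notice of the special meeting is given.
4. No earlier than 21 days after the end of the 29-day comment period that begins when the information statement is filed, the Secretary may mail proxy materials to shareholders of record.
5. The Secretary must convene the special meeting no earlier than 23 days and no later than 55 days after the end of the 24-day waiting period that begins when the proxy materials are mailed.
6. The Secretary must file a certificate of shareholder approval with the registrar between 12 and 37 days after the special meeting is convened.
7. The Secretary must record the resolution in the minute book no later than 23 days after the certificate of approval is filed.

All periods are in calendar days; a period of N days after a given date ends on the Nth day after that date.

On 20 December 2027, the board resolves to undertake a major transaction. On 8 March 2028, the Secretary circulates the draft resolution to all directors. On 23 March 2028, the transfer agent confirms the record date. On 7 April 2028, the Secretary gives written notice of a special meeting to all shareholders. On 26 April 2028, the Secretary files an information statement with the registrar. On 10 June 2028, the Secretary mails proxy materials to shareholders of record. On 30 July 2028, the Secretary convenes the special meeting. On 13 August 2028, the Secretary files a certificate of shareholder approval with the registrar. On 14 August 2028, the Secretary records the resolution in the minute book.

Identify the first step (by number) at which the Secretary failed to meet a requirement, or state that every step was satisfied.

Step 4

Step 1: 80 days after 20 December 2027 (when the board resolution is passed) is 9 March 2028; completed 8 March 2028, before the deadline.
Step 2: the window is 5–19 days after 1 April 2028 (end of the 24-day waiting period, which began when the draft resolution is circulated on 8 March 2028), so 6 April 2028 through 20 April 2028; done 7 April 2028 — within the window.
Step 3: 20 days after 25 April 2028 (end of the 18-day waiting period, which began when notice of the special meeting is given on 7 April 2028) is 15 May 2028; done 26 April 2028 — timely.
Step 4: the earliest permitted date is 21 days after 25 May 2028 (end of the 29-day comment period, which began when the information statement is filed on 26 April 2028), i.e. 15 June 2028; done 10 June 2028 — 5 days too early.
No need to go further; step 4 was not satisfied.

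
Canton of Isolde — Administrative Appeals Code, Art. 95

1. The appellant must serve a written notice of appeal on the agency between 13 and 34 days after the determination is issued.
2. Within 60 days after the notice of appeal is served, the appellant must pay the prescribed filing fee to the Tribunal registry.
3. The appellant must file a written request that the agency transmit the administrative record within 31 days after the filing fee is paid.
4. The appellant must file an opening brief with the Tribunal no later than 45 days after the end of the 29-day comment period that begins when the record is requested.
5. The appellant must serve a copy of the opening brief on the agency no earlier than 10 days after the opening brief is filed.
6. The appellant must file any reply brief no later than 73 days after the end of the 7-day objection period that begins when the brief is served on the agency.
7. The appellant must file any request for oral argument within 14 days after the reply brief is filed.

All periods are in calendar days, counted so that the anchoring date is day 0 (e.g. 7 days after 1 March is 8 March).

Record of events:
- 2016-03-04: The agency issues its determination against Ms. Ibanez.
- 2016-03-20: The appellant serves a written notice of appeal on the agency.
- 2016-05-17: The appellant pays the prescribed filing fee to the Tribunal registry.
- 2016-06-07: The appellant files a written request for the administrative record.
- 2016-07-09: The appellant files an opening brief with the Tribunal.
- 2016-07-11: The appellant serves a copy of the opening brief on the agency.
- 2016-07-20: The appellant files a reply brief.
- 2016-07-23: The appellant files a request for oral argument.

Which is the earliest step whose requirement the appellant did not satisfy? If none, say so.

Step 1 — 13 and 34 days from 2016-03-04 (when the determination is issued) are 2016-03-17 and 2016-04-07 respectively; done 2016-03-20 — within the window.
Step 2 — counting 60 days from 2016-03-20 (when the notice of appeal is served) gives a deadline of 2016-05-19; done 2016-05-17 — timely.
Step 3 — counting 31 days from 2016-05-17 (when the filing fee is paid) gives a deadline of 2016-06-17; done 2016-06-07 — timely.
Step 4 — counting 45 days from 2016-07-06 (end of the 29-day comment period, which began when the record is requested on 2016-06-07) gives a deadline of 2016-08-20; completed 2016-07-09, before the deadline.
Step 5 — must wait 10 days from 2016-07-09 (when the opening brief is filed), so not before 2016-07-19; acted on 2016-07-11, 8 days prematurely.

Step 5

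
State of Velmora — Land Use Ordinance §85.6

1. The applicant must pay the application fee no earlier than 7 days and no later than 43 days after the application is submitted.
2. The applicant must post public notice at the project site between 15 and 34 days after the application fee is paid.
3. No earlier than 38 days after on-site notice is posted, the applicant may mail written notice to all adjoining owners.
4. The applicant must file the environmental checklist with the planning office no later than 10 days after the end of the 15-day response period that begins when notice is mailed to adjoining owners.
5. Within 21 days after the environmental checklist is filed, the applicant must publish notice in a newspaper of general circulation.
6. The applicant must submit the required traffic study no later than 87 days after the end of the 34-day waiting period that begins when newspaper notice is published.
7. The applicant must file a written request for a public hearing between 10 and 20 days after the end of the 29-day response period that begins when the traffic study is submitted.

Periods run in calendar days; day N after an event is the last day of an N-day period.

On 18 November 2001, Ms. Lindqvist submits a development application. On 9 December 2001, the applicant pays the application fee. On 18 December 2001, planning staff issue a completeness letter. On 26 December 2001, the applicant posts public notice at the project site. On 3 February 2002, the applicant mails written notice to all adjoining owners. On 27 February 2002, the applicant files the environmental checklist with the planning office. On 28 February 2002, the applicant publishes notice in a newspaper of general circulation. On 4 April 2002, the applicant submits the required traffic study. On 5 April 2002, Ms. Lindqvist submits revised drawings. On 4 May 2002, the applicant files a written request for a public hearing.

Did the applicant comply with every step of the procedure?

Step 1 — 7 and 43 days from 18 November 2001 (when the application is submitted) are 25 November 2001 and 31 December 2001 respectively; done 9 December 2001, which is between those dates.
Step 2 — 15 and 34 days from 9 December 2001 (when the application fee is paid) are 24 December 2001 and 12 January 2002 respectively; done 26 December 2001 — within the window.
Step 3 — must wait 38 days from 26 December 2001 (when on-site notice is posted), so not before 2 February 2002; done 3 February 2002, after the minimum wait.
Step 4 — counting 10 days from 18 February 2002 (end of the 15-day response period, which began when notice is mailed to adjoining owners on 3 February 2002) gives a deadline of 28 February 2002; done 27 February 2002 — timely.
Step 5 — counting 21 days from 27 February 2002 (when the environmental checklist is filed) gives a deadline of 20 March 2002; done 28 February 2002 — timely.
Step 6 — counting 87 days from 3 April 2002 (end of the 34-day waiting period, which began when newspaper notice is published on 28 February 2002) gives a deadline of 29 June 2002; completed 4 April 2002, before the deadline.
Step 7 — 10 and 20 days from 3 May 2002 (end of the 29-day response period, which began when the traffic study is submitted on 4 April 2002) are 13 May 2002 and 23 May 2002 respectively; done 4 May 2002 — 9 days before the window opened.
Later steps need not be reached.

No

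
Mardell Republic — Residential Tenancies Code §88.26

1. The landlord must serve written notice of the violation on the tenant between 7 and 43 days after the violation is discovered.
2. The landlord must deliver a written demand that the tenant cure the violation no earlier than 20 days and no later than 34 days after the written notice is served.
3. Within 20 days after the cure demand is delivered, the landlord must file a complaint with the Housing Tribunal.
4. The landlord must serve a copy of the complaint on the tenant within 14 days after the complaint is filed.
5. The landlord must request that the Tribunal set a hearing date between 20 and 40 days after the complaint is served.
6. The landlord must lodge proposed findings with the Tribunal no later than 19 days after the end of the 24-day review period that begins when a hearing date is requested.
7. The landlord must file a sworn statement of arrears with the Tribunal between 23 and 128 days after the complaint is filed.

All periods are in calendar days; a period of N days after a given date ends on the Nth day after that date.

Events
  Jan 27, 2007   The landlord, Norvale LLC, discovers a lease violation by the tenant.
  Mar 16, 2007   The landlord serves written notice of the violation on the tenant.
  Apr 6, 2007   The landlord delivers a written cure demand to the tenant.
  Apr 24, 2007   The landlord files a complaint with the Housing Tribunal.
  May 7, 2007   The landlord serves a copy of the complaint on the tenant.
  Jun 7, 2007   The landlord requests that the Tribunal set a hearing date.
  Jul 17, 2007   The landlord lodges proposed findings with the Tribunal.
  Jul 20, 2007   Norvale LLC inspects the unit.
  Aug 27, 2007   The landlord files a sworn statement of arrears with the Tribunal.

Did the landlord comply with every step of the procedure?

No

Step 1 — 7 and 43 days from Jan 27, 2007 (when the violation is discovered) are Feb 3, 2007 and Mar 11, 2007 respectively; Mar 16, 2007 is 5 days past the end of the window.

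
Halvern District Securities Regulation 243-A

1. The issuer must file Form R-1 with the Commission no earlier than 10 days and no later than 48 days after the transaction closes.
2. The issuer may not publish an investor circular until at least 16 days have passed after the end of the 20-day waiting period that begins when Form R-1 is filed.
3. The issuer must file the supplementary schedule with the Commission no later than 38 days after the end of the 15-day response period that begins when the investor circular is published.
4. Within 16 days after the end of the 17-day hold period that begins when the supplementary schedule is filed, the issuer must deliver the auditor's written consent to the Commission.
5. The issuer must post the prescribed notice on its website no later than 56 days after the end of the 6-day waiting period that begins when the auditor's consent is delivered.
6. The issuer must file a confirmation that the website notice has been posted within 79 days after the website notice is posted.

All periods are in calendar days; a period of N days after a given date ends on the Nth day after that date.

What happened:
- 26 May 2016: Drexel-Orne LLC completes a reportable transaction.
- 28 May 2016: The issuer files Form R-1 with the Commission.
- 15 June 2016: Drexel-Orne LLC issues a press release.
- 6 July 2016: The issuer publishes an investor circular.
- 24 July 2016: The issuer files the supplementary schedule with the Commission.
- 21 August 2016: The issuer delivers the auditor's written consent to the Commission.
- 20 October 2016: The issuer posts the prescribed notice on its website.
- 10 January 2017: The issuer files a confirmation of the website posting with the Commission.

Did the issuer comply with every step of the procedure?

No

Step 1 — 10 and 48 days from 26 May 2016 (when the transaction closes) are 5 June 2016 and 13 July 2016 respectively; 28 May 2016 is 8 days too early.
No need to go further; step 1 was not satisfied.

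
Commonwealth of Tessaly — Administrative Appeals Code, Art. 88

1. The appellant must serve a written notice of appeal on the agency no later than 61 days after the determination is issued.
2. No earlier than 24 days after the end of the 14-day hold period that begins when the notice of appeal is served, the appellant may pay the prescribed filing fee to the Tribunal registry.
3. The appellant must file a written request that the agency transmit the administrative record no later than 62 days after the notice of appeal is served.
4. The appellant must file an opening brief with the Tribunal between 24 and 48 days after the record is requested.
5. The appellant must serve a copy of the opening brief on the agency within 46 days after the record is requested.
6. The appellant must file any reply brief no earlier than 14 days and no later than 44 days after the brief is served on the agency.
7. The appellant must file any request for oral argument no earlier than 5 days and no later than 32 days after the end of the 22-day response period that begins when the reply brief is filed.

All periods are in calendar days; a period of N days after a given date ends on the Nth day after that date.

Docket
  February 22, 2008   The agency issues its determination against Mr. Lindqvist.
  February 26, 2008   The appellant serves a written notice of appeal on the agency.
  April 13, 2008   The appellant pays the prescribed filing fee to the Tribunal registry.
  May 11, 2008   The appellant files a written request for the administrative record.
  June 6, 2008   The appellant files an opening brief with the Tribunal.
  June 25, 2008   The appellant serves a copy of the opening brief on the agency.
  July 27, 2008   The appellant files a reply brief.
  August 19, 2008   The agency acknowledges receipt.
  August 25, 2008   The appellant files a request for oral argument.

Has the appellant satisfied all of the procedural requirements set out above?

No

Step 1: 61 days after February 22, 2008 (when the determination is issued) is April 23, 2008; completed February 26, 2008, before the deadline.
Step 2: the earliest permitted date is 24 days after March 11, 2008 (end of the 14-day hold period, which began when the notice of appeal is served on February 26, 2008), i.e. April 4, 2008; April 13, 2008 is on or after that date.
Step 3: 62 days after February 26, 2008 (when the notice of appeal is served) is April 28, 2008; done May 11, 2008 — 13 days late.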